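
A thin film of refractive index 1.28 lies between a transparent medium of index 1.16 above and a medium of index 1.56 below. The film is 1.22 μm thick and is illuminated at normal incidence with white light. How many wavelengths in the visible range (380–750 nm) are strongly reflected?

4

Ray reflecting at the top interface goes from n = 1.16 toward n = 1.28: a half-wave phase shift.
At the lower boundary (n = 1.28 to n = 1.56) the reflected ray undergoes a half-wave phase shift.
Zero or two π shifts → no net half-wave offset.
For strong reflection here: 2 n t = m λ.
λ = 2 n t / m = 3123 / m nm.
m=4: 781 nm (IR); m=5: 625 nm (visible); m=6: 521 nm (visible); m=7: 446 nm (visible); m=8: 390 nm (visible); m=9: 347 nm (UV).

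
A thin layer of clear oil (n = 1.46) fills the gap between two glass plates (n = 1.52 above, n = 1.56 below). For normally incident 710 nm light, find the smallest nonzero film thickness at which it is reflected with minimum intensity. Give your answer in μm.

At the upper boundary (n = 1.52 to n = 1.46) the reflected ray undergoes no phase shift.
Bottom surface (1.46 → 1.56): reflection off a higher-index medium gives a half-wave phase shift.
Net: one phase inversion between the two reflected rays.
With one net inversion, destructive interference in reflection requires 2 n t = m λ.
Minimum nonzero at m = 1: t = λ / (2 n) = 710 / (2 × 1.46) = 243 nm.

0.243 μm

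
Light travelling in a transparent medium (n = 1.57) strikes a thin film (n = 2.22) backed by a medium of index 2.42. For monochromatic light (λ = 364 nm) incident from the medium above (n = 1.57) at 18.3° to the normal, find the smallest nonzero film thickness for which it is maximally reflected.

84.1 nm

Top surface (1.57 → 2.22): reflection off a higher-index medium gives a half-wave phase shift.
At the lower boundary (n = 2.22 to n = 2.42) the reflected ray undergoes a half-wave phase shift.
Zero or two π shifts → no net half-wave offset.
For bright reflection here: 2 n t cos θ_r = m λ.
Snell's law: 1.57 sin 18.3° = 2.22 sin θ_r → sin θ_r = 0.222, cos θ_r = 0.975.
Minimum nonzero at m = 1: t = λ / (2 n cos θ_r) = 364 / (2 × 2.22 × 0.975) = 84.1 nm.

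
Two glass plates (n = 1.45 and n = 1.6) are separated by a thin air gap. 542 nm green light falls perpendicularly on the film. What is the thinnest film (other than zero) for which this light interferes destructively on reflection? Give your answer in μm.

Ray reflecting at the top interface goes from n = 1.45 toward n = 1.0: no phase shift.
Bottom surface (1.0 → 1.6): reflection off a higher-index medium gives a half-wave phase shift.
Exactly one π shift → a net half-wave offset.
With one net inversion, destructive interference in reflection requires 2 n t = m λ.
Minimum nonzero at m = 1: t = λ / (2 n) = 542 / (2 × 1.0) = 271 nm.

0.271 μm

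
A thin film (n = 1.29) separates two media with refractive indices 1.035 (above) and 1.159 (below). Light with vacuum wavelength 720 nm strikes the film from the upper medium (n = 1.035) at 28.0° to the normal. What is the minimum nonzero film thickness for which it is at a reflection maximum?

151 nm

Ray reflecting at the top interface goes from n = 1.035 toward n = 1.29: a half-wave phase shift.
Ray reflecting at the bottom interface goes from n = 1.29 toward n = 1.159: no phase shift.
Net: one phase inversion between the two reflected rays.
With one net inversion, constructive interference in reflection requires 2 n t cos θ_r = (m + ½) λ.
Snell's law: 1.035 sin 28.0° = 1.29 sin θ_r → sin θ_r = 0.377, cos θ_r = 0.926.
Minimum at m = 0: t = λ / (4 n cos θ_r) = 720 / (4 × 1.29 × 0.926) = 151 nm.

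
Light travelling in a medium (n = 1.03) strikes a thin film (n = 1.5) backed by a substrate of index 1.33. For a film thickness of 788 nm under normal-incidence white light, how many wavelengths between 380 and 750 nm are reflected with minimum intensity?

3

Top surface (1.03 → 1.5): reflection off a higher-index medium gives a half-wave phase shift.
Bottom surface (1.5 → 1.33): reflection off a lower-index medium gives no phase shift.
Exactly one π shift → a net half-wave offset.
So the condition for destructive reflection is 2 n t = m λ.
λ = 2 n t / m = 2364 / m nm.
m=3: 788 nm (IR); m=4: 591 nm (visible); m=5: 473 nm (visible); m=6: 394 nm (visible); m=7: 338 nm (UV).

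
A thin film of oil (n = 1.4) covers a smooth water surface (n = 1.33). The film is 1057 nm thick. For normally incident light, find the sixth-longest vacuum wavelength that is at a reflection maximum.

Ray reflecting at the top interface goes from n = 1.0 toward n = 1.4: a half-wave phase shift.
At the lower boundary (n = 1.4 to n = 1.33) the reflected ray undergoes no phase shift.
Exactly one π shift → a net half-wave offset.
So the condition for constructive reflection is 2 n t = (m + ½) λ.
λ = 2 n t / (m + ½). The sixth-longest wavelength is m = 5: λ = 2 × 1.4 × 1057 / 5.50 = 538 nm.

538 nm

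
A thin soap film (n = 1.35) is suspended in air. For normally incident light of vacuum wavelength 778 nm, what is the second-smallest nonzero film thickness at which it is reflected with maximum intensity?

432 nm

Ray reflecting at the top interface goes from n = 1.0 toward n = 1.35: a half-wave phase shift.
Bottom surface (1.35 → 1.0): reflection off a lower-index medium gives no phase shift.
The two reflections differ by half a wavelength.
So the condition for constructive reflection is 2 n t = (m + ½) λ.
The second-smallest nonzero thickness corresponds to m = 1: t = (m + ½) λ / (2 n) = 1.50 × 778 / (2 × 1.35) = 432 nm.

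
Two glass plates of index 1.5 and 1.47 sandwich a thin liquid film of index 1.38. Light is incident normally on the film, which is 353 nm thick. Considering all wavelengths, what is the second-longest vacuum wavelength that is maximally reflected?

650 nm

Top surface (1.5 → 1.38): reflection off a lower-index medium gives no phase shift.
At the lower boundary (n = 1.38 to n = 1.47) the reflected ray undergoes a half-wave phase shift.
The two reflections differ by half a wavelength.
So the condition for constructive reflection is 2 n t = (m + ½) λ.
λ = 2 n t / (m + ½). The second-longest wavelength is m = 1: λ = 2 × 1.38 × 353 / 1.50 = 650 nm.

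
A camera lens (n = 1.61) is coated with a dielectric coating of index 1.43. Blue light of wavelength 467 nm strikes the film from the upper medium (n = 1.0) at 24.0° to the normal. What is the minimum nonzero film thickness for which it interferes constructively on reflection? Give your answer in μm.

0.170 μm

Top surface (1.0 → 1.43): reflection off a higher-index medium gives a half-wave phase shift.
Bottom surface (1.43 → 1.61): reflection off a higher-index medium gives a half-wave phase shift.
The two reflections carry the same phase change, so no net offset.
With no net inversion, constructive interference in reflection requires 2 n t cos θ_r = m λ.
Snell's law: 1.0 sin 24.0° = 1.43 sin θ_r → sin θ_r = 0.284, cos θ_r = 0.959.
Minimum nonzero at m = 1: t = λ / (2 n cos θ_r) = 467 / (2 × 1.43 × 0.959) = 170 nm.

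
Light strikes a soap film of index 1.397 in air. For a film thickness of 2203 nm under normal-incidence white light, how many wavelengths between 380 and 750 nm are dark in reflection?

8

At the upper boundary (n = 1.0 to n = 1.397) the reflected ray undergoes a half-wave phase shift.
At the lower boundary (n = 1.397 to n = 1.0) the reflected ray undergoes no phase shift.
Net: one phase inversion between the two reflected rays.
For dark reflection here: 2 n t = m λ.
λ = 2 n t / m = 6155 / m nm.
m=8: 769 nm (IR); m=9: 684 nm (visible); m=10: 616 nm (visible); m=11: 560 nm (visible); m=12: 513 nm (visible); m=13: 473 nm (visible); m=14: 440 nm (visible); m=15: 410 nm (visible); m=16: 385 nm (visible); m=17: 362 nm (UV).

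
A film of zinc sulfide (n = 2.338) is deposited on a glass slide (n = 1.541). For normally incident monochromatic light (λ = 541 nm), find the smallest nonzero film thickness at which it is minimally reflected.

Ray reflecting at the top interface goes from n = 1.0 toward n = 2.338: a half-wave phase shift.
Bottom surface (2.338 → 1.541): reflection off a lower-index medium gives no phase shift.
Net: one phase inversion between the two reflected rays.
With one net inversion, destructive interference in reflection requires 2 n t = m λ.
Minimum nonzero at m = 1: t = λ / (2 n) = 541 / (2 × 2.338) = 116 nm.

116 nm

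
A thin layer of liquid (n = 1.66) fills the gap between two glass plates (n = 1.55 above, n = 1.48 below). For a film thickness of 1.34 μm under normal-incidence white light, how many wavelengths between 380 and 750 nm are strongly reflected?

6

Ray reflecting at the top interface goes from n = 1.55 toward n = 1.66: a half-wave phase shift.
Ray reflecting at the bottom interface goes from n = 1.66 toward n = 1.48: no phase shift.
Exactly one π shift → a net half-wave offset.
With one net inversion, constructive interference in reflection requires 2 n t = (m + ½) λ.
λ = 2 n t / (m + ½) = 4449 / (m + ½) nm.
m=5: 809 nm (IR); m=6: 684 nm (visible); m=7: 593 nm (visible); m=8: 523 nm (visible); m=9: 468 nm (visible); m=10: 424 nm (visible); m=11: 387 nm (visible); m=12: 356 nm (UV).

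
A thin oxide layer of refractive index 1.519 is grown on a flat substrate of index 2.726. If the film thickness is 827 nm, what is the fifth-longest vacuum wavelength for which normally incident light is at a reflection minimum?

558 nm

Top surface (1.0 → 1.519): reflection off a higher-index medium gives a half-wave phase shift.
Bottom surface (1.519 → 2.726): reflection off a higher-index medium gives a half-wave phase shift.
The two reflections carry the same phase change, so no net offset.
With no net inversion, destructive interference in reflection requires 2 n t = (m + ½) λ.
λ = 2 n t / (m + ½). The fifth-longest wavelength is m = 4: λ = 2 × 1.519 × 827 / 4.50 = 558 nm.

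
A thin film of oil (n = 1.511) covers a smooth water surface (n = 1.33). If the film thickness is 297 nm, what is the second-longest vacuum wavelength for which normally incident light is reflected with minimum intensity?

449 nm

At the upper boundary (n = 1.0 to n = 1.511) the reflected ray undergoes a half-wave phase shift.
At the lower boundary (n = 1.511 to n = 1.33) the reflected ray undergoes no phase shift.
The two reflections differ by half a wavelength.
For weak reflection here: 2 n t = m λ.
λ = 2 n t / m. The second-longest wavelength is m = 2: λ = 2 × 1.511 × 297 / 2.00 = 449 nm.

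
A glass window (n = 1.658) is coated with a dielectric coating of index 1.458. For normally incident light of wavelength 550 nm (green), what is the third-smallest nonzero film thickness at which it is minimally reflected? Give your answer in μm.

0.472 μm

Top surface (1.0 → 1.458): reflection off a higher-index medium gives a half-wave phase shift.
At the lower boundary (n = 1.458 to n = 1.658) the reflected ray undergoes a half-wave phase shift.
The two reflections carry the same phase change, so no net offset.
So the condition for destructive reflection is 2 n t = (m + ½) λ.
The third-smallest nonzero thickness corresponds to m = 2: t = (m + ½) λ / (2 n) = 2.50 × 550 / (2 × 1.458) = 472 nm.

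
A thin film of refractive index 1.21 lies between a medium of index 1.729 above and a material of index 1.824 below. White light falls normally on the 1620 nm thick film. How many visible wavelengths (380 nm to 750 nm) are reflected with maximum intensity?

At the upper boundary (n = 1.729 to n = 1.21) the reflected ray undergoes no phase shift.
At the lower boundary (n = 1.21 to n = 1.824) the reflected ray undergoes a half-wave phase shift.
Net: one phase inversion between the two reflected rays.
With one net inversion, constructive interference in reflection requires 2 n t = (m + ½) λ.
λ = 2 n t / (m + ½) = 3920 / (m + ½) nm.
m=4: 871 nm (IR); m=5: 713 nm (visible); m=6: 603 nm (visible); m=7: 523 nm (visible); m=8: 461 nm (visible); m=9: 413 nm (visible); m=10: 373 nm (UV).

5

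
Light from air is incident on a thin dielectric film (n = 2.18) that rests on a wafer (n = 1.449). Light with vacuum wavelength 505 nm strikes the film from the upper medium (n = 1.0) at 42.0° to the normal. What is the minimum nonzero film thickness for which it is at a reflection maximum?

At the upper boundary (n = 1.0 to n = 2.18) the reflected ray undergoes a half-wave phase shift.
At the lower boundary (n = 2.18 to n = 1.449) the reflected ray undergoes no phase shift.
Exactly one π shift → a net half-wave offset.
So the condition for constructive reflection is 2 n t cos θ_r = (m + ½) λ.
Snell's law: 1.0 sin 42.0° = 2.18 sin θ_r → sin θ_r = 0.307, cos θ_r = 0.952.
Minimum at m = 0: t = λ / (4 n cos θ_r) = 505 / (4 × 2.18 × 0.952) = 60.9 nm.

60.9 nm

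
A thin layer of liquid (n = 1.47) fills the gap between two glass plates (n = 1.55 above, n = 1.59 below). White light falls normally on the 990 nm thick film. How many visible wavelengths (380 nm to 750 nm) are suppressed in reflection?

Ray reflecting at the top interface goes from n = 1.55 toward n = 1.47: no phase shift.
Bottom surface (1.47 → 1.59): reflection off a higher-index medium gives a half-wave phase shift.
The two reflections differ by half a wavelength.
So the condition for destructive reflection is 2 n t = m λ.
λ = 2 n t / m = 2911 / m nm.
m=3: 970 nm (IR); m=4: 728 nm (visible); m=5: 582 nm (visible); m=6: 485 nm (visible); m=7: 416 nm (visible); m=8: 364 nm (UV).

4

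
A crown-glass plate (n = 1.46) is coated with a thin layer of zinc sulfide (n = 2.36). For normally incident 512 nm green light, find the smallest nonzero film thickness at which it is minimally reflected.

Ray reflecting at the top interface goes from n = 1.0 toward n = 2.36: a half-wave phase shift.
Bottom surface (2.36 → 1.46): reflection off a lower-index medium gives no phase shift.
The two reflections differ by half a wavelength.
With one net inversion, destructive interference in reflection requires 2 n t = m λ.
Minimum nonzero at m = 1: t = λ / (2 n) = 512 / (2 × 2.36) = 108 nm.

108 nm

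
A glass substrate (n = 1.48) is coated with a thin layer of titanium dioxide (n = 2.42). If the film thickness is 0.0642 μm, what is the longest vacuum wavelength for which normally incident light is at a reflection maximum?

621 nm

Ray reflecting at the top interface goes from n = 1.0 toward n = 2.42: a half-wave phase shift.
Ray reflecting at the bottom interface goes from n = 2.42 toward n = 1.48: no phase shift.
Net: one phase inversion between the two reflected rays.
For strong reflection here: 2 n t = (m + ½) λ.
λ = 2 n t / (m + ½). The longest wavelength is m = 0: λ = 2 × 2.42 × 64.2 / 0.500 = 621 nm.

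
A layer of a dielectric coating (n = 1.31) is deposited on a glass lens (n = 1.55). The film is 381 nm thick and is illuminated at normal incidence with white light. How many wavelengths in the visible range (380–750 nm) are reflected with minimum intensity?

Ray reflecting at the top interface goes from n = 1.0 toward n = 1.31: a half-wave phase shift.
At the lower boundary (n = 1.31 to n = 1.55) the reflected ray undergoes a half-wave phase shift.
Net: no relative phase inversion (both shifts match).
With no net inversion, destructive interference in reflection requires 2 n t = (m + ½) λ.
λ = 2 n t / (m + ½) = 998 / (m + ½) nm.
m=0: 1996 nm (IR); m=1: 665 nm (visible); m=2: 399 nm (visible); m=3: 285 nm (UV).

2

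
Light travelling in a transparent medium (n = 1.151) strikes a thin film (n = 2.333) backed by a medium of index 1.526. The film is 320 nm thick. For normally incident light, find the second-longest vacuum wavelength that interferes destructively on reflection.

747 nm

Top surface (1.151 → 2.333): reflection off a higher-index medium gives a half-wave phase shift.
Bottom surface (2.333 → 1.526): reflection off a lower-index medium gives no phase shift.
The two reflections differ by half a wavelength.
So the condition for destructive reflection is 2 n t = m λ.
λ = 2 n t / m. The second-longest wavelength is m = 2: λ = 2 × 2.333 × 320 / 2.00 = 747 nm.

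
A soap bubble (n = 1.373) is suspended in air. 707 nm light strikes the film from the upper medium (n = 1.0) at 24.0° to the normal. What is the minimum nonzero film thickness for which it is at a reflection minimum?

270 nm

Ray reflecting at the top interface goes from n = 1.0 toward n = 1.373: a half-wave phase shift.
Ray reflecting at the bottom interface goes from n = 1.373 toward n = 1.0: no phase shift.
Exactly one π shift → a net half-wave offset.
With one net inversion, destructive interference in reflection requires 2 n t cos θ_r = m λ.
Snell's law: 1.0 sin 24.0° = 1.373 sin θ_r → sin θ_r = 0.296, cos θ_r = 0.955.
Minimum nonzero at m = 1: t = λ / (2 n cos θ_r) = 707 / (2 × 1.373 × 0.955) = 270 nm.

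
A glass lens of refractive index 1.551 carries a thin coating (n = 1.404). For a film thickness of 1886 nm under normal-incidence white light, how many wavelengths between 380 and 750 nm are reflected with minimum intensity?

7

At the upper boundary (n = 1.0 to n = 1.404) the reflected ray undergoes a half-wave phase shift.
Ray reflecting at the bottom interface goes from n = 1.404 toward n = 1.551: a half-wave phase shift.
Net: no relative phase inversion (both shifts match).
For minimum reflection here: 2 n t = (m + ½) λ.
λ = 2 n t / (m + ½) = 5296 / (m + ½) nm.
m=6: 815 nm (IR); m=7: 706 nm (visible); m=8: 623 nm (visible); m=9: 557 nm (visible); m=10: 504 nm (visible); m=11: 461 nm (visible); m=12: 424 nm (visible); m=13: 392 nm (visible); m=14: 365 nm (UV).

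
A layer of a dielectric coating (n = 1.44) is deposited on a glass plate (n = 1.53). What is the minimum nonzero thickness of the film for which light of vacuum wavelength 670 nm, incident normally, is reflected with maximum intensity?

Top surface (1.0 → 1.44): reflection off a higher-index medium gives a half-wave phase shift.
At the lower boundary (n = 1.44 to n = 1.53) the reflected ray undergoes a half-wave phase shift.
The two reflections carry the same phase change, so no net offset.
So the condition for constructive reflection is 2 n t = m λ.
Minimum nonzero at m = 1: t = λ / (2 n) = 670 / (2 × 1.44) = 233 nm.

233 nm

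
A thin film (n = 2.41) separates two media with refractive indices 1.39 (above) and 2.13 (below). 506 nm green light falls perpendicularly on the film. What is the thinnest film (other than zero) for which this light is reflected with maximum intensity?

Top surface (1.39 → 2.41): reflection off a higher-index medium gives a half-wave phase shift.
At the lower boundary (n = 2.41 to n = 2.13) the reflected ray undergoes no phase shift.
The two reflections differ by half a wavelength.
With one net inversion, constructive interference in reflection requires 2 n t = (m + ½) λ.
Minimum at m = 0: t = λ / (4 n) = 506 / (4 × 2.41) = 52.5 nm.

52.5 nm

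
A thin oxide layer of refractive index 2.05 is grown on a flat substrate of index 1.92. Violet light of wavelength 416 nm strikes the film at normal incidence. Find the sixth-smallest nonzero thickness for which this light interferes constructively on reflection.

Ray reflecting at the top interface goes from n = 1.0 toward n = 2.05: a half-wave phase shift.
Bottom surface (2.05 → 1.92): reflection off a lower-index medium gives no phase shift.
Net: one phase inversion between the two reflected rays.
So the condition for constructive reflection is 2 n t = (m + ½) λ.
The sixth-smallest nonzero thickness corresponds to m = 5: t = (m + ½) λ / (2 n) = 5.50 × 416 / (2 × 2.05) = 558 nm.

558 nm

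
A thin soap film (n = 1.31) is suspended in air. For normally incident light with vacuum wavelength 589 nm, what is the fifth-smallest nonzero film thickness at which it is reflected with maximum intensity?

1012 nm

Ray reflecting at the top interface goes from n = 1.0 toward n = 1.31: a half-wave phase shift.
Ray reflecting at the bottom interface goes from n = 1.31 toward n = 1.0: no phase shift.
Exactly one π shift → a net half-wave offset.
So the condition for constructive reflection is 2 n t = (m + ½) λ.
The fifth-smallest nonzero thickness corresponds to m = 4: t = (m + ½) λ / (2 n) = 4.50 × 589 / (2 × 1.31) = 1012 nm.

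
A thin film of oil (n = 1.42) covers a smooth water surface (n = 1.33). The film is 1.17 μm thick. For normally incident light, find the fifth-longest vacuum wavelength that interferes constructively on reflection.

738 nm

Ray reflecting at the top interface goes from n = 1.0 toward n = 1.42: a half-wave phase shift.
At the lower boundary (n = 1.42 to n = 1.33) the reflected ray undergoes no phase shift.
Net: one phase inversion between the two reflected rays.
With one net inversion, constructive interference in reflection requires 2 n t = (m + ½) λ.
λ = 2 n t / (m + ½). The fifth-longest wavelength is m = 4: λ = 2 × 1.42 × 1170 / 4.50 = 738 nm.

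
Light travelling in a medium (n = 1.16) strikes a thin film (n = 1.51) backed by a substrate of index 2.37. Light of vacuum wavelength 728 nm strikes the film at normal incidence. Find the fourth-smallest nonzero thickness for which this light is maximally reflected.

Top surface (1.16 → 1.51): reflection off a higher-index medium gives a half-wave phase shift.
At the lower boundary (n = 1.51 to n = 2.37) the reflected ray undergoes a half-wave phase shift.
Zero or two π shifts → no net half-wave offset.
With no net inversion, constructive interference in reflection requires 2 n t = m λ.
The fourth-smallest nonzero thickness corresponds to m = 4: t = m λ / (2 n) = 4.00 × 728 / (2 × 1.51) = 964 nm.

964 nm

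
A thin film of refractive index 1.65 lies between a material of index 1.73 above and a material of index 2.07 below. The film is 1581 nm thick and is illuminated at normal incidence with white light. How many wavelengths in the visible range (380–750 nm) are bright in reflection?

7

Ray reflecting at the top interface goes from n = 1.73 toward n = 1.65: no phase shift.
At the lower boundary (n = 1.65 to n = 2.07) the reflected ray undergoes a half-wave phase shift.
The two reflections differ by half a wavelength.
For strong reflection here: 2 n t = (m + ½) λ.
λ = 2 n t / (m + ½) = 5217 / (m + ½) nm.
m=6: 803 nm (IR); m=7: 696 nm (visible); m=8: 614 nm (visible); m=9: 549 nm (visible); m=10: 497 nm (visible); m=11: 454 nm (visible); m=12: 417 nm (visible); m=13: 386 nm (visible); m=14: 360 nm (UV).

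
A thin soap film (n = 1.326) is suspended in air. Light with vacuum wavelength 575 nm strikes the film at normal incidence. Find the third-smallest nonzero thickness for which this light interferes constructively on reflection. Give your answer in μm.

0.542 μm

Ray reflecting at the top interface goes from n = 1.0 toward n = 1.326: a half-wave phase shift.
At the lower boundary (n = 1.326 to n = 1.0) the reflected ray undergoes no phase shift.
The two reflections differ by half a wavelength.
So the condition for constructive reflection is 2 n t = (m + ½) λ.
The third-smallest nonzero thickness corresponds to m = 2: t = (m + ½) λ / (2 n) = 2.50 × 575 / (2 × 1.326) = 542 nm.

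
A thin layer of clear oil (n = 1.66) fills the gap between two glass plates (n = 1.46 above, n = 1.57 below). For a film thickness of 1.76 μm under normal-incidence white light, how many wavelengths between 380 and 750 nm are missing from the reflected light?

8

Ray reflecting at the top interface goes from n = 1.46 toward n = 1.66: a half-wave phase shift.
Ray reflecting at the bottom interface goes from n = 1.66 toward n = 1.57: no phase shift.
The two reflections differ by half a wavelength.
So the condition for destructive reflection is 2 n t = m λ.
λ = 2 n t / m = 5843 / m nm.
m=7: 835 nm (IR); m=8: 730 nm (visible); m=9: 649 nm (visible); m=10: 584 nm (visible); m=11: 531 nm (visible); m=12: 487 nm (visible); m=13: 449 nm (visible); m=14: 417 nm (visible); m=15: 390 nm (visible); m=16: 365 nm (UV).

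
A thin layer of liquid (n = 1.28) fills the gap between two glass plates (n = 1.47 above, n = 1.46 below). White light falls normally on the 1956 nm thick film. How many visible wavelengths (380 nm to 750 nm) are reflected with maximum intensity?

6

At the upper boundary (n = 1.47 to n = 1.28) the reflected ray undergoes no phase shift.
Bottom surface (1.28 → 1.46): reflection off a higher-index medium gives a half-wave phase shift.
Net: one phase inversion between the two reflected rays.
For strong reflection here: 2 n t = (m + ½) λ.
λ = 2 n t / (m + ½) = 5007 / (m + ½) nm.
m=6: 770 nm (IR); m=7: 668 nm (visible); m=8: 589 nm (visible); m=9: 527 nm (visible); m=10: 477 nm (visible); m=11: 435 nm (visible); m=12: 401 nm (visible); m=13: 371 nm (UV).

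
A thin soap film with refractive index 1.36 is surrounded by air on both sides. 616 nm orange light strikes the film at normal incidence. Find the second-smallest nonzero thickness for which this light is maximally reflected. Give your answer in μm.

0.340 μm

Top surface (1.0 → 1.36): reflection off a higher-index medium gives a half-wave phase shift.
At the lower boundary (n = 1.36 to n = 1.0) the reflected ray undergoes no phase shift.
Net: one phase inversion between the two reflected rays.
With one net inversion, constructive interference in reflection requires 2 n t = (m + ½) λ.
The second-smallest nonzero thickness corresponds to m = 1: t = (m + ½) λ / (2 n) = 1.50 × 616 / (2 × 1.36) = 340 nm.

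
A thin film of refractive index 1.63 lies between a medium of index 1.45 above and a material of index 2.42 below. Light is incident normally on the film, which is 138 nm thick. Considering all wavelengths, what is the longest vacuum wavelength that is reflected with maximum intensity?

450 nm

At the upper boundary (n = 1.45 to n = 1.63) the reflected ray undergoes a half-wave phase shift.
Ray reflecting at the bottom interface goes from n = 1.63 toward n = 2.42: a half-wave phase shift.
Net: no relative phase inversion (both shifts match).
So the condition for constructive reflection is 2 n t = m λ.
λ = 2 n t / m. The longest wavelength is m = 1: λ = 2 × 1.63 × 138 / 1.00 = 450 nm.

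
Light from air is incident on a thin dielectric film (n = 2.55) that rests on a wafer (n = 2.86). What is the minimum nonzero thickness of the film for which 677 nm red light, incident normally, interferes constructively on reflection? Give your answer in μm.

At the upper boundary (n = 1.0 to n = 2.55) the reflected ray undergoes a half-wave phase shift.
Ray reflecting at the bottom interface goes from n = 2.55 toward n = 2.86: a half-wave phase shift.
The two reflections carry the same phase change, so no net offset.
For strong reflection here: 2 n t = m λ.
Minimum nonzero at m = 1: t = λ / (2 n) = 677 / (2 × 2.55) = 133 nm.

0.133 μm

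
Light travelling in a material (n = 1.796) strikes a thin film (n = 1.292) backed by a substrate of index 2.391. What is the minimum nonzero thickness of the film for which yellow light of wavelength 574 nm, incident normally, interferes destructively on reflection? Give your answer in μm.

Top surface (1.796 → 1.292): reflection off a lower-index medium gives no phase shift.
Ray reflecting at the bottom interface goes from n = 1.292 toward n = 2.391: a half-wave phase shift.
Exactly one π shift → a net half-wave offset.
So the condition for destructive reflection is 2 n t = m λ.
Minimum nonzero at m = 1: t = λ / (2 n) = 574 / (2 × 1.292) = 222 nm.

0.222 μm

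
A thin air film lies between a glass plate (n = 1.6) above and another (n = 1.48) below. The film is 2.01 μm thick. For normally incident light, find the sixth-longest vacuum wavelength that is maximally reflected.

Top surface (1.6 → 1.0): reflection off a lower-index medium gives no phase shift.
At the lower boundary (n = 1.0 to n = 1.48) the reflected ray undergoes a half-wave phase shift.
Net: one phase inversion between the two reflected rays.
With one net inversion, constructive interference in reflection requires 2 n t = (m + ½) λ.
λ = 2 n t / (m + ½). The sixth-longest wavelength is m = 5: λ = 2 × 1.0 × 2010 / 5.50 = 731 nm.

731 nm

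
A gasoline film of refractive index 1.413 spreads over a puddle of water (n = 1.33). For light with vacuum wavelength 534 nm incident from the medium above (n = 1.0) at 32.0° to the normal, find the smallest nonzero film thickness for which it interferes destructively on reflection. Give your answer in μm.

0.204 μm

Top surface (1.0 → 1.413): reflection off a higher-index medium gives a half-wave phase shift.
Ray reflecting at the bottom interface goes from n = 1.413 toward n = 1.33: no phase shift.
Exactly one π shift → a net half-wave offset.
So the condition for destructive reflection is 2 n t cos θ_r = m λ.
Snell's law: 1.0 sin 32.0° = 1.413 sin θ_r → sin θ_r = 0.375, cos θ_r = 0.927.
Minimum nonzero at m = 1: t = λ / (2 n cos θ_r) = 534 / (2 × 1.413 × 0.927) = 204 nm.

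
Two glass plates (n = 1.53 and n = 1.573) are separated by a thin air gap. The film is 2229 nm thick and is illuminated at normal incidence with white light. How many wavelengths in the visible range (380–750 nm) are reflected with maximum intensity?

6

Top surface (1.53 → 1.0): reflection off a lower-index medium gives no phase shift.
Ray reflecting at the bottom interface goes from n = 1.0 toward n = 1.573: a half-wave phase shift.
Net: one phase inversion between the two reflected rays.
With one net inversion, constructive interference in reflection requires 2 n t = (m + ½) λ.
λ = 2 n t / (m + ½) = 4458 / (m + ½) nm.
m=5: 811 nm (IR); m=6: 686 nm (visible); m=7: 594 nm (visible); m=8: 524 nm (visible); m=9: 469 nm (visible); m=10: 425 nm (visible); m=11: 388 nm (visible); m=12: 357 nm (UV).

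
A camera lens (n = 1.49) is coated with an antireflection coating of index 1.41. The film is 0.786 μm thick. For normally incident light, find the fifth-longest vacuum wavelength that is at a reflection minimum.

Top surface (1.0 → 1.41): reflection off a higher-index medium gives a half-wave phase shift.
At the lower boundary (n = 1.41 to n = 1.49) the reflected ray undergoes a half-wave phase shift.
The two reflections carry the same phase change, so no net offset.
With no net inversion, destructive interference in reflection requires 2 n t = (m + ½) λ.
λ = 2 n t / (m + ½). The fifth-longest wavelength is m = 4: λ = 2 × 1.41 × 786 / 4.50 = 493 nm.

493 nm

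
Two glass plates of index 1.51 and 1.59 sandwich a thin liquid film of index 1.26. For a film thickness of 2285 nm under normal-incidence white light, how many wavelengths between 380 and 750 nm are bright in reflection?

7

At the upper boundary (n = 1.51 to n = 1.26) the reflected ray undergoes no phase shift.
Bottom surface (1.26 → 1.59): reflection off a higher-index medium gives a half-wave phase shift.
Exactly one π shift → a net half-wave offset.
So the condition for constructive reflection is 2 n t = (m + ½) λ.
λ = 2 n t / (m + ½) = 5758 / (m + ½) nm.
m=7: 768 nm (IR); m=8: 677 nm (visible); m=9: 606 nm (visible); m=10: 548 nm (visible); m=11: 501 nm (visible); m=12: 461 nm (visible); m=13: 427 nm (visible); m=14: 397 nm (visible); m=15: 371 nm (UV).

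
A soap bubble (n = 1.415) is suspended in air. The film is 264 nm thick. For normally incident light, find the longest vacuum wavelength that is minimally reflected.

747 nm

Ray reflecting at the top interface goes from n = 1.0 toward n = 1.415: a half-wave phase shift.
Ray reflecting at the bottom interface goes from n = 1.415 toward n = 1.0: no phase shift.
Exactly one π shift → a net half-wave offset.
So the condition for destructive reflection is 2 n t = m λ.
λ = 2 n t / m. The longest wavelength is m = 1: λ = 2 × 1.415 × 264 / 1.00 = 747 nm.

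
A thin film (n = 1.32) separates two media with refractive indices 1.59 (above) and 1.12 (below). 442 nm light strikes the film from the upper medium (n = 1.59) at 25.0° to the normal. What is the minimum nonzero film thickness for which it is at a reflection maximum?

195 nm

At the upper boundary (n = 1.59 to n = 1.32) the reflected ray undergoes no phase shift.
Ray reflecting at the bottom interface goes from n = 1.32 toward n = 1.12: no phase shift.
The two reflections carry the same phase change, so no net offset.
For bright reflection here: 2 n t cos θ_r = m λ.
Snell's law: 1.59 sin 25.0° = 1.32 sin θ_r → sin θ_r = 0.509, cos θ_r = 0.861.
Minimum nonzero at m = 1: t = λ / (2 n cos θ_r) = 442 / (2 × 1.32 × 0.861) = 195 nm.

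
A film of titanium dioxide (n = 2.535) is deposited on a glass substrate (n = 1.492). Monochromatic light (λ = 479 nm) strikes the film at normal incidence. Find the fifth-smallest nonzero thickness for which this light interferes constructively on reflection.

Top surface (1.0 → 2.535): reflection off a higher-index medium gives a half-wave phase shift.
Ray reflecting at the bottom interface goes from n = 2.535 toward n = 1.492: no phase shift.
The two reflections differ by half a wavelength.
With one net inversion, constructive interference in reflection requires 2 n t = (m + ½) λ.
The fifth-smallest nonzero thickness corresponds to m = 4: t = (m + ½) λ / (2 n) = 4.50 × 479 / (2 × 2.535) = 425 nm.

425 nm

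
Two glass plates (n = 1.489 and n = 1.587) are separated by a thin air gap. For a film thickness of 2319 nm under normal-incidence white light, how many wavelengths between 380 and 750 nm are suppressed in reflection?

6

Ray reflecting at the top interface goes from n = 1.489 toward n = 1.0: no phase shift.
Ray reflecting at the bottom interface goes from n = 1.0 toward n = 1.587: a half-wave phase shift.
The two reflections differ by half a wavelength.
With one net inversion, destructive interference in reflection requires 2 n t = m λ.
λ = 2 n t / m = 4638 / m nm.
m=6: 773 nm (IR); m=7: 663 nm (visible); m=8: 580 nm (visible); m=9: 515 nm (visible); m=10: 464 nm (visible); m=11: 422 nm (visible); m=12: 387 nm (visible); m=13: 357 nm (UV).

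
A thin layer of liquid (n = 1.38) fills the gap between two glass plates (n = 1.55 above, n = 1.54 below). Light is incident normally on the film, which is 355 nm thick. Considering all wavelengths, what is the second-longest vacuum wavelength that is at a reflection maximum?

Ray reflecting at the top interface goes from n = 1.55 toward n = 1.38: no phase shift.
Ray reflecting at the bottom interface goes from n = 1.38 toward n = 1.54: a half-wave phase shift.
Exactly one π shift → a net half-wave offset.
So the condition for constructive reflection is 2 n t = (m + ½) λ.
λ = 2 n t / (m + ½). The second-longest wavelength is m = 1: λ = 2 × 1.38 × 355 / 1.50 = 653 nm.

653 nm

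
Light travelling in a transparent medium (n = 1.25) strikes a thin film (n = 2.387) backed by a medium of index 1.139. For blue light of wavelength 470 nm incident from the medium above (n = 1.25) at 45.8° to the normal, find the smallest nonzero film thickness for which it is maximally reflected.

At the upper boundary (n = 1.25 to n = 2.387) the reflected ray undergoes a half-wave phase shift.
Ray reflecting at the bottom interface goes from n = 2.387 toward n = 1.139: no phase shift.
Net: one phase inversion between the two reflected rays.
With one net inversion, constructive interference in reflection requires 2 n t cos θ_r = (m + ½) λ.
Snell's law: 1.25 sin 45.8° = 2.387 sin θ_r → sin θ_r = 0.375, cos θ_r = 0.927.
Minimum at m = 0: t = λ / (4 n cos θ_r) = 470 / (4 × 2.387 × 0.927) = 53.1 nm.

53.1 nm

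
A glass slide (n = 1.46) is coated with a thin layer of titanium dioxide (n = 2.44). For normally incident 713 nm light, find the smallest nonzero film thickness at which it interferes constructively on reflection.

73.1 nm

Ray reflecting at the top interface goes from n = 1.0 toward n = 2.44: a half-wave phase shift.
Ray reflecting at the bottom interface goes from n = 2.44 toward n = 1.46: no phase shift.
Exactly one π shift → a net half-wave offset.
For maximum reflection here: 2 n t = (m + ½) λ.
Minimum at m = 0: t = λ / (4 n) = 713 / (4 × 2.44) = 73.1 nm.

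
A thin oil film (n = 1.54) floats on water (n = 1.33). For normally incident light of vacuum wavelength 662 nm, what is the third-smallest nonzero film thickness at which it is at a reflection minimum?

Top surface (1.0 → 1.54): reflection off a higher-index medium gives a half-wave phase shift.
At the lower boundary (n = 1.54 to n = 1.33) the reflected ray undergoes no phase shift.
The two reflections differ by half a wavelength.
So the condition for destructive reflection is 2 n t = m λ.
The third-smallest nonzero thickness corresponds to m = 3: t = m λ / (2 n) = 3.00 × 662 / (2 × 1.54) = 645 nm.

645 nm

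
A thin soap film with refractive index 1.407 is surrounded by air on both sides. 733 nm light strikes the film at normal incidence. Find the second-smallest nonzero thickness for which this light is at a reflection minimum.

At the upper boundary (n = 1.0 to n = 1.407) the reflected ray undergoes a half-wave phase shift.
At the lower boundary (n = 1.407 to n = 1.0) the reflected ray undergoes no phase shift.
Exactly one π shift → a net half-wave offset.
So the condition for destructive reflection is 2 n t = m λ.
The second-smallest nonzero thickness corresponds to m = 2: t = m λ / (2 n) = 2.00 × 733 / (2 × 1.407) = 521 nm.

521 nm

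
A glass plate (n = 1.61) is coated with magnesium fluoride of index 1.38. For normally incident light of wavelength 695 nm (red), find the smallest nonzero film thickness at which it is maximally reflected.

252 nm

Ray reflecting at the top interface goes from n = 1.0 toward n = 1.38: a half-wave phase shift.
Ray reflecting at the bottom interface goes from n = 1.38 toward n = 1.61: a half-wave phase shift.
Zero or two π shifts → no net half-wave offset.
With no net inversion, constructive interference in reflection requires 2 n t = m λ.
Minimum nonzero at m = 1: t = λ / (2 n) = 695 / (2 × 1.38) = 252 nm.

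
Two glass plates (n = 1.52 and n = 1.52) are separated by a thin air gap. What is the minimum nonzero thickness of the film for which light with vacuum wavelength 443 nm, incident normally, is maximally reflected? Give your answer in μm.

Ray reflecting at the top interface goes from n = 1.52 toward n = 1.0: no phase shift.
Ray reflecting at the bottom interface goes from n = 1.0 toward n = 1.52: a half-wave phase shift.
Net: one phase inversion between the two reflected rays.
So the condition for constructive reflection is 2 n t = (m + ½) λ.
Minimum at m = 0: t = λ / (4 n) = 443 / (4 × 1.0) = 111 nm.

0.111 μm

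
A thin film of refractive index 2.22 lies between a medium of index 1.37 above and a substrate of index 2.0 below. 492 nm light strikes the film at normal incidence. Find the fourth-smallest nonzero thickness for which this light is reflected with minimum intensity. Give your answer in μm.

Top surface (1.37 → 2.22): reflection off a higher-index medium gives a half-wave phase shift.
Ray reflecting at the bottom interface goes from n = 2.22 toward n = 2.0: no phase shift.
Exactly one π shift → a net half-wave offset.
For weak reflection here: 2 n t = m λ.
The fourth-smallest nonzero thickness corresponds to m = 4: t = m λ / (2 n) = 4.00 × 492 / (2 × 2.22) = 443 nm.

0.443 μm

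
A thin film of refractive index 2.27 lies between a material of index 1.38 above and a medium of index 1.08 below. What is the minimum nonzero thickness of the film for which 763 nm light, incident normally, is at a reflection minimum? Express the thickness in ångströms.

1681 Å

Ray reflecting at the top interface goes from n = 1.38 toward n = 2.27: a half-wave phase shift.
Bottom surface (2.27 → 1.08): reflection off a lower-index medium gives no phase shift.
Net: one phase inversion between the two reflected rays.
So the condition for destructive reflection is 2 n t = m λ.
Minimum nonzero at m = 1: t = λ / (2 n) = 763 / (2 × 2.27) = 168 nm.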